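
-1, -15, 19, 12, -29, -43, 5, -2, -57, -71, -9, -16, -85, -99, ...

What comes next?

-23

The slot pattern repeats as AABB (period 4), so there are 2 interleaved tracks.
Subsequence A = -1, -15, -29, -43, -57, -71, -85, -99: arithmetic with common difference −14.
Subsequence B = 19, 12, 5, -2, -9, -16: arithmetic with common difference −7.
Position 15 → subsequence B, term 7 = -23.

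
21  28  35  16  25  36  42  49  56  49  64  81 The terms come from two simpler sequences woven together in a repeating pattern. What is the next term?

Reading positions in blocks of 6 reveals the pattern AAABBB — 2 tracks woven together.
Stream A: 21, 28, 35, 42, 49, 56 (linear: a_n = 14 + 7·n).
Stream B: 16, 25, 36, 49, 64, 81 (the squares 4², 5², 6², …).
Term 13 comes from stream A (its 7th entry): 63.

63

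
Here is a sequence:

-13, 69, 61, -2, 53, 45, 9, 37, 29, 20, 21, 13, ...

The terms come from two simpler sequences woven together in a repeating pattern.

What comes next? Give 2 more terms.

Reading positions in blocks of 3 reveals the pattern ABB — 2 tracks woven together.
Stream A: -13, -2, 9, 20 (arithmetic, step +11).
Stream B: 69, 61, 53, 45, 37, 29, 21, 13 (arithmetic, step −8).
Term 13 comes from stream A (its 5th entry): 31.
Term 14 comes from stream B (its 9th entry): 5.

31, 5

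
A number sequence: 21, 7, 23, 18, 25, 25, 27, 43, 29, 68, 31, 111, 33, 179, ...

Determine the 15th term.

35

Split by position mod 2 into 2 tracks.
Track A: 21, 23, 25, 27, 29, 31, 33. Arithmetic, step +2.
Track B: 7, 18, 25, 43, 68, 111, 179. Each term equals the sum of the previous two.
The 15th slot belongs to track A; its 8th term is 35.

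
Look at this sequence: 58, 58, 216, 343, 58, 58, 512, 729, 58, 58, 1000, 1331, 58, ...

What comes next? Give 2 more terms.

58, 1728

Reading positions in blocks of 4 reveals the pattern AABB — 2 tracks woven together.
Stream A: 58, 58, 58, 58, 58, 58, 58 (the constant sequence 58).
Stream B: 216, 343, 512, 729, 1000, 1331 (perfect cubes starting at 6³).
Position 14 → stream A, term 8 = 58.
Term 15 comes from stream B (its 7th entry): 1728.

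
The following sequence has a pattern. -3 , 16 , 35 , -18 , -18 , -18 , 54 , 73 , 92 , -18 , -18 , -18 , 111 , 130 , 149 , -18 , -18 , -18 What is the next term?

The slot pattern repeats as AAABBB (period 6), so there are 2 interleaved tracks.
Track A is -3, 16, 35, 54, 73, 92, 111, 130, 149, which is adding 19 each time.
Track B is -18, -18, -18, -18, -18, -18, -18, -18, -18, which is the constant sequence -18.
Position 19 falls in track A as its term 10, giving 168.

168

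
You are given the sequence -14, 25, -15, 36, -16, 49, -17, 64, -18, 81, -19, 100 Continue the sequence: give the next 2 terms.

Positions 1, 3, 5, … form one subsequence and positions 2, 4, 6, … form another.
Track A: -14, -15, -16, -17, -18, -19 — linear: a_n = -13 − n.
Track B: 25, 36, 49, 64, 81, 100 — perfect squares starting at 5².
Term 13 comes from track A (its 7th entry): -20.
Position 14 → track B, term 7 = 121.

-20, 121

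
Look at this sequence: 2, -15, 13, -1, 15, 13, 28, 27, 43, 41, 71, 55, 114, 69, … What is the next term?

185

Taking every 2nd term gives 2 separate tracks.
Subsequence A: 2, 13, 15, 28, 43, 71, 114 — Fibonacci-style (each term is the sum of the two before it).
Subsequence B: -15, -1, 13, 27, 41, 55, 69 — arithmetic with common difference +14.
Position 15 → subsequence A, term 8 = 185.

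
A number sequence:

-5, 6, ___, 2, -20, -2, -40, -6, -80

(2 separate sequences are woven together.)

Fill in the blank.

The terms cycle through 2 interleaved subsequences.
Track A: -5, ?, -20, -40, -80 (geometric, ×2 each step).
Track B: 6, 2, -2, -6 (subtracting 4 each time).
The gap is track A's term 2; the rule gives -10.

-10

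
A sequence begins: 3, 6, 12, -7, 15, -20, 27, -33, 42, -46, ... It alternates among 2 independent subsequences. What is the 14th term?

-72

Positions 1, 3, 5, … form one subsequence and positions 2, 4, 6, … form another.
Track A: 3, 12, 15, 27, 42 — a Fibonacci-like recurrence a_n = a_{n-1} + a_{n-2}.
Track B: 6, -7, -20, -33, -46 — subtracting 13 each time.
Position 14 → track B, term 7 = -72.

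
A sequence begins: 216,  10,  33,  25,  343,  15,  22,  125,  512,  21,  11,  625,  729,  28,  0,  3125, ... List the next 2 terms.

1000, 36

Taking every 4th term gives 4 separate tracks.
Stream A = 216, 343, 512, 729: consecutive cubes n³ from n = 6.
Stream B = 10, 15, 21, 28: triangular numbers starting at T_4.
Stream C = 33, 22, 11, 0: subtracting 11 each time.
Stream D = 25, 125, 625, 3125: powers 5^2, 5^3, 5^4, ….
The 17th slot belongs to stream A; its 5th term is 1000.
Position 18 → stream B, term 5 = 36.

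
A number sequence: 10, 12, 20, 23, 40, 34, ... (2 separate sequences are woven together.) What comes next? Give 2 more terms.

Taking every 2nd term gives 2 separate tracks.
Subsequence A is 10, 20, 40, which is geometric with ratio 2.
Subsequence B is 12, 23, 34, which is adding 11 each time.
Position 7 → subsequence A, term 4 = 80.
Term 8 comes from subsequence B (its 4th entry): 45.

80, 45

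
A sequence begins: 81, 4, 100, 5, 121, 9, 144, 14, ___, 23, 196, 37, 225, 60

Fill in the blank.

Split by position mod 2 into 2 tracks.
Track A: 81, 100, 121, 144, ?, 196, 225 (the squares 9², 10², 11², …).
Track B: 4, 5, 9, 14, 23, 37, 60 (Fibonacci-style (each term is the sum of the two before it)).
So the missing entry in track A is 169.

169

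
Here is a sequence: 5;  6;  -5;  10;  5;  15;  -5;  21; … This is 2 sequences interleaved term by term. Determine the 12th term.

36

Taking every 2nd term gives 2 separate tracks.
Subsequence A: 5, -5, 5, -5 — oscillating between 5 and -5.
Subsequence B: 6, 10, 15, 21 — the triangular numbers T_3, T_4, ….
Position 12 falls in subsequence B as its term 6, giving 36.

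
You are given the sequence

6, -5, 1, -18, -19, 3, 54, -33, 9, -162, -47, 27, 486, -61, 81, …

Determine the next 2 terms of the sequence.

-1458, -75

Taking every 3rd term gives 3 separate tracks.
Subsequence A = 6, -18, 54, -162, 486: geometric, ×-3 each step.
Subsequence B = -5, -19, -33, -47, -61: arithmetic, step −14.
Subsequence C = 1, 3, 9, 27, 81: powers of 3.
Position 16 → subsequence A, term 6 = -1458.
Position 17 falls in subsequence B as its term 6, giving -75.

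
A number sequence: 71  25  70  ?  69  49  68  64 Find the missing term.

36

The terms cycle through 2 interleaved subsequences.
Subsequence A: 71, 70, 69, 68 (subtracting 1 each time).
Subsequence B: 25, ?, 49, 64 (consecutive squares n² from n = 5).
Filling subsequence B at index 2 by its rule yields 36.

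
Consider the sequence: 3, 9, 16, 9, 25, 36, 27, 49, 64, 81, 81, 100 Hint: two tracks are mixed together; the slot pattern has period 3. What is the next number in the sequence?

243

The slot pattern repeats as ABB (period 3), so there are 2 interleaved tracks.
Track A is 3, 9, 27, 81, which is powers 3^1, 3^2, 3^3, ….
Track B is 9, 16, 25, 36, 49, 64, 81, 100, which is the squares 3², 4², 5², ….
The 13th slot belongs to track A; its 5th term is 243.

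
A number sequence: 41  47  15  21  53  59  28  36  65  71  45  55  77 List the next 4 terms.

83, 66, 78, 89

Positions follow the repeating pattern AABB; grouping by letter gives 2 tracks.
Stream A: 41, 47, 53, 59, 65, 71, 77 — linear: a_n = 35 + 6·n.
Stream B: 15, 21, 28, 36, 45, 55 — triangular numbers starting at T_5.
Position 14 → stream A, term 8 = 83.
The 15th slot belongs to stream B; its 7th term is 66.
The 16th slot belongs to stream B; its 8th term is 78.
Position 17 → stream A, term 9 = 89.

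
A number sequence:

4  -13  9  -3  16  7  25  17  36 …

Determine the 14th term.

47

Split by position mod 2 into 2 tracks.
Stream A: 4, 9, 16, 25, 36. The squares 2², 3², 4², ….
Stream B: -13, -3, 7, 17. Linear: a_n = -23 + 10·n.
The 14th slot belongs to stream B; its 7th term is 47.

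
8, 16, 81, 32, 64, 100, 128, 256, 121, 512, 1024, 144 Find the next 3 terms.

2048, 4096, 169

The slot pattern repeats as AAB (period 3), so there are 2 interleaved tracks.
Subsequence A: 8, 16, 32, 64, 128, 256, 512, 1024. Successive powers of 2.
Subsequence B: 81, 100, 121, 144. Consecutive squares n² from n = 9.
Position 13 falls in subsequence A as its term 9, giving 2048.
Position 14 falls in subsequence A as its term 10, giving 4096.
Term 15 comes from subsequence B (its 5th entry): 169.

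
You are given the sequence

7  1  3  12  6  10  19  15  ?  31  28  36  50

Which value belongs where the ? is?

21

The slot pattern repeats as ABB (period 3), so there are 2 interleaved tracks.
Track A: 7, 12, 19, 31, 50 — Fibonacci-style (each term is the sum of the two before it).
Track B: 1, 3, 6, 10, 15, ?, 28, 36 — the triangular numbers T_1, T_2, ….
Filling track B at index 6 by its rule yields 21.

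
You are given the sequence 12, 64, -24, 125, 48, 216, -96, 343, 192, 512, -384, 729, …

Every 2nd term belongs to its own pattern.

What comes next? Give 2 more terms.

Odd-indexed and even-indexed terms follow separate rules.
Track A: 12, -24, 48, -96, 192, -384 (multiplying by -2 each time).
Track B: 64, 125, 216, 343, 512, 729 (the cubes 4³, 5³, 6³, …).
The 13th slot belongs to track A; its 7th term is 768.
Term 14 comes from track B (its 7th entry): 1000.

768, 1000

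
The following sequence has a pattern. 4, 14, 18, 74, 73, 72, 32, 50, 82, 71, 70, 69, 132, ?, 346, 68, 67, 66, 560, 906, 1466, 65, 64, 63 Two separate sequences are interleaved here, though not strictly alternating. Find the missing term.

214

The slot pattern repeats as AAABBB (period 6), so there are 2 interleaved tracks.
Track A is 4, 14, 18, 32, 50, 82, 132, ?, 346, 560, 906, 1466, which is Fibonacci-style (each term is the sum of the two before it).
Track B is 74, 73, 72, 71, 70, 69, 68, 67, 66, 65, 64, 63, which is arithmetic, step −1.
Track A's pattern makes the blank 214.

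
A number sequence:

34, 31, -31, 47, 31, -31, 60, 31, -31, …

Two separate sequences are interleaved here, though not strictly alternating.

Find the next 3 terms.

73, 31, -31

The slot pattern repeats as ABB (period 3), so there are 2 interleaved tracks.
Stream A: 34, 47, 60 (adding 13 each time).
Stream B: 31, -31, 31, -31, 31, -31 (the oscillation 31·(−1)^(n+1)).
Position 10 falls in stream A as its term 4, giving 73.
Position 11 falls in stream B as its term 7, giving 31.
Term 12 comes from stream B (its 8th entry): -31.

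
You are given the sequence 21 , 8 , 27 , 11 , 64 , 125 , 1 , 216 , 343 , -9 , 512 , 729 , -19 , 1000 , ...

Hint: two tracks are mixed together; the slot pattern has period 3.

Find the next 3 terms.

1331, -29, 1728

Positions follow the repeating pattern ABB; grouping by letter gives 2 tracks.
Track A: 21, 11, 1, -9, -19. Linear: a_n = 31 − 10·n.
Track B: 8, 27, 64, 125, 216, 343, 512, 729, 1000. Perfect cubes starting at 2³.
The 15th slot belongs to track B; its 10th term is 1331.
Position 16 → track A, term 6 = -29.
Position 17 falls in track B as its term 11, giving 1728.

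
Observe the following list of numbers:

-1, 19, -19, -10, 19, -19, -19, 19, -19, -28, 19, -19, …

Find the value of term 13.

Reading positions in blocks of 3 reveals the pattern ABB — 2 tracks woven together.
Stream A: -1, -10, -19, -28 (arithmetic with common difference −9).
Stream B: 19, -19, 19, -19, 19, -19, 19, -19 (oscillating between 19 and -19).
Position 13 falls in stream A as its term 5, giving -37.

-37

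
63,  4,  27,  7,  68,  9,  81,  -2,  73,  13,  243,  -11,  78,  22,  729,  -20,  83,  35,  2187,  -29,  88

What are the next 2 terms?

57, 6561

Split by position mod 4: positions 1, 5, 9, … form one track, and each other residue class forms its own.
Track A: 63, 68, 73, 78, 83, 88 — arithmetic with common difference +5.
Track B: 4, 9, 13, 22, 35 — a Fibonacci-like recurrence a_n = a_{n-1} + a_{n-2}.
Track C: 27, 81, 243, 729, 2187 — powers of 3.
Track D: 7, -2, -11, -20, -29 — arithmetic with common difference −9.
Position 22 → track B, term 6 = 57.
Term 23 comes from track C (its 6th entry): 6561.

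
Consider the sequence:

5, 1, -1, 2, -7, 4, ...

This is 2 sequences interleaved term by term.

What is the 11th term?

Odd-indexed and even-indexed terms follow separate rules.
Subsequence A is 5, -1, -7, which is linear: a_n = 11 − 6·n.
Subsequence B is 1, 2, 4, which is powers 2^0, 2^1, 2^2, ….
Term 11 comes from subsequence A (its 6th entry): -25.

-25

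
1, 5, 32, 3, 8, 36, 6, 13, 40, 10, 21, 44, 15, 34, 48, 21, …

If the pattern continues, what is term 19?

28

Read the sequence 3 terms at a time; column i is its own pattern.
Stream A = 1, 3, 6, 10, 15, 21: the triangular numbers T_1, T_2, ….
Stream B = 5, 8, 13, 21, 34: Fibonacci-style (each term is the sum of the two before it).
Stream C = 32, 36, 40, 44, 48: linear: a_n = 28 + 4·n.
Position 19 falls in stream A as its term 7, giving 28.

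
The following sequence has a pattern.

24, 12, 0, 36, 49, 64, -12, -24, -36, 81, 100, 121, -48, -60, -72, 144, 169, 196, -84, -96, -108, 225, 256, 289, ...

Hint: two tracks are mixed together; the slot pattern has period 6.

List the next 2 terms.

-120, -132

Positions follow the repeating pattern AAABBB; grouping by letter gives 2 tracks.
Stream A = 24, 12, 0, -12, -24, -36, -48, -60, -72, -84, -96, -108: arithmetic, step −12.
Stream B = 36, 49, 64, 81, 100, 121, 144, 169, 196, 225, 256, 289: the squares 6², 7², 8², ….
Position 25 → stream A, term 13 = -120.
The 26th slot belongs to stream A; its 14th term is -132.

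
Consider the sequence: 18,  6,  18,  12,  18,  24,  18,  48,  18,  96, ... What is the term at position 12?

192

Odd-indexed and even-indexed terms follow separate rules.
Stream A: 18, 18, 18, 18, 18 — the constant sequence 18.
Stream B: 6, 12, 24, 48, 96 — geometric, ×2 each step.
Position 12 falls in stream B as its term 6, giving 192.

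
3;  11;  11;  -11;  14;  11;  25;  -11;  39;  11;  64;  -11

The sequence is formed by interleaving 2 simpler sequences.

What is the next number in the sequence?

103

Split by position mod 2 into 2 tracks.
Track A is 3, 11, 14, 25, 39, 64, which is a Fibonacci-like recurrence a_n = a_{n-1} + a_{n-2}.
Track B is 11, -11, 11, -11, 11, -11, which is the oscillation 11·(−1)^(n+1).
Position 13 → track A, term 7 = 103.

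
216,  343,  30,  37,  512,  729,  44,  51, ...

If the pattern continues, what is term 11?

The slot pattern repeats as AABB (period 4), so there are 2 interleaved tracks.
Track A: 216, 343, 512, 729 (consecutive cubes n³ from n = 6).
Track B: 30, 37, 44, 51 (linear: a_n = 23 + 7·n).
Position 11 falls in track B as its term 5, giving 58.

58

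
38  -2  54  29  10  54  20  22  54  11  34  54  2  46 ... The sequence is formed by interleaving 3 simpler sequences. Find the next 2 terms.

Taking every 3rd term gives 3 separate tracks.
Track A is 38, 29, 20, 11, 2, which is arithmetic, step −9.
Track B is -2, 10, 22, 34, 46, which is linear: a_n = -14 + 12·n.
Track C is 54, 54, 54, 54, which is the constant sequence 54.
Position 15 falls in track C as its term 5, giving 54.
Position 16 falls in track A as its term 6, giving -7.

54, -7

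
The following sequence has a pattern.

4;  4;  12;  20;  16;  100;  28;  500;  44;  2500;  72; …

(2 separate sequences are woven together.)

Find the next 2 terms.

Taking every 2nd term gives 2 separate tracks.
Subsequence A is 4, 12, 16, 28, 44, 72, which is a Fibonacci-like recurrence a_n = a_{n-1} + a_{n-2}.
Subsequence B is 4, 20, 100, 500, 2500, which is geometric with ratio 5.
Term 12 comes from subsequence B (its 6th entry): 12500.
Term 13 comes from subsequence A (its 7th entry): 116.

12500, 116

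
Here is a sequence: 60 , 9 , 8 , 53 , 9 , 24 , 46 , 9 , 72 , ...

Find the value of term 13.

32

Split by position mod 3 into 3 tracks.
Subsequence A: 60, 53, 46 — arithmetic, step −7.
Subsequence B: 9, 9, 9 — the constant sequence 9.
Subsequence C: 8, 24, 72 — multiplying by 3 each time.
Position 13 falls in subsequence A as its term 5, giving 32.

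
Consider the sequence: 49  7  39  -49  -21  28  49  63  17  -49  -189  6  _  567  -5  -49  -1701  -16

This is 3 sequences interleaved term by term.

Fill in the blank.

Split by position mod 3: positions 1, 4, 7, … form one track, and each other residue class forms its own.
Track A is 49, -49, 49, -49, ?, -49, which is oscillating between 49 and -49.
Track B is 7, -21, 63, -189, 567, -1701, which is a geometric progression (common ratio -3).
Track C is 39, 28, 17, 6, -5, -16, which is subtracting 11 each time.
So the missing entry in track A is 49.

49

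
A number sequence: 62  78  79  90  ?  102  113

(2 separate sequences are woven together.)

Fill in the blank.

Split by position mod 2 into 2 tracks.
Track A: 62, 79, ?, 113 — linear: a_n = 45 + 17·n.
Track B: 78, 90, 102 — arithmetic, step +12.
So the missing entry in track A is 96.

96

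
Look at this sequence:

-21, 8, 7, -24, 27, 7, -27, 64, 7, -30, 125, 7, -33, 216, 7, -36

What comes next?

343

Taking every 3rd term gives 3 separate tracks.
Stream A is -21, -24, -27, -30, -33, -36, which is subtracting 3 each time.
Stream B is 8, 27, 64, 125, 216, which is perfect cubes starting at 2³.
Stream C is 7, 7, 7, 7, 7, which is constant 7.
The 17th slot belongs to stream B; its 6th term is 343.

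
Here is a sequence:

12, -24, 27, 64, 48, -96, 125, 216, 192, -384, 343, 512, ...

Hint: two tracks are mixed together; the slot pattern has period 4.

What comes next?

The slot pattern repeats as AABB (period 4), so there are 2 interleaved tracks.
Subsequence A: 12, -24, 48, -96, 192, -384 (a geometric progression (common ratio -2)).
Subsequence B: 27, 64, 125, 216, 343, 512 (consecutive cubes n³ from n = 3).
Position 13 falls in subsequence A as its term 7, giving 768.

768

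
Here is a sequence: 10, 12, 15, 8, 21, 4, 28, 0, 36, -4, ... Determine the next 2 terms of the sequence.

Odd-indexed and even-indexed terms follow separate rules.
Track A: 10, 15, 21, 28, 36 — the triangular numbers T_4, T_5, ….
Track B: 12, 8, 4, 0, -4 — linear: a_n = 16 − 4·n.
Term 11 comes from track A (its 6th entry): 45.
The 12th slot belongs to track B; its 6th term is -8.

45, -8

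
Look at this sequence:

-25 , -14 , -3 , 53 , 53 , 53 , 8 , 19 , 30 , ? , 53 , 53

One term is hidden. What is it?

Reading positions in blocks of 6 reveals the pattern AAABBB — 2 tracks woven together.
Track A is -25, -14, -3, 8, 19, 30, which is arithmetic, step +11.
Track B is 53, 53, 53, ?, 53, 53, which is constant 53.
The gap is track B's term 4; the rule gives 53.

53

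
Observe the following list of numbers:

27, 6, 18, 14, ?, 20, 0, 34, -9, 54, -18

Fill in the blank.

Odd-indexed and even-indexed terms follow separate rules.
Track A = 27, 18, ?, 0, -9, -18: linear: a_n = 36 − 9·n.
Track B = 6, 14, 20, 34, 54: a Fibonacci-like recurrence a_n = a_{n-1} + a_{n-2}.
Track A's pattern makes the blank 9.

9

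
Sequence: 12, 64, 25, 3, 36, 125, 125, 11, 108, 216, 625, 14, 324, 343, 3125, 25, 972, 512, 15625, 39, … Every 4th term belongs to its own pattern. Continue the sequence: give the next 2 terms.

Taking every 4th term gives 4 separate tracks.
Track A: 12, 36, 108, 324, 972 — geometric with ratio 3.
Track B: 64, 125, 216, 343, 512 — consecutive cubes n³ from n = 4.
Track C: 25, 125, 625, 3125, 15625 — powers of 5.
Track D: 3, 11, 14, 25, 39 — a Fibonacci-like recurrence a_n = a_{n-1} + a_{n-2}.
Term 21 comes from track A (its 6th entry): 2916.
Position 22 → track B, term 6 = 729.

2916, 729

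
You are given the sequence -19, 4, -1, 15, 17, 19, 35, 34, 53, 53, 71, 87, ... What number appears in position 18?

Positions 1, 3, 5, … form one subsequence and positions 2, 4, 6, … form another.
Stream A = -19, -1, 17, 35, 53, 71: linear: a_n = -37 + 18·n.
Stream B = 4, 15, 19, 34, 53, 87: Fibonacci-style (each term is the sum of the two before it).
The 18th slot belongs to stream B; its 9th term is 367.

367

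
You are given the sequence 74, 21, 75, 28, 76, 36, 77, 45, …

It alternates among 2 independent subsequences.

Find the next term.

Taking every 2nd term gives 2 separate tracks.
Subsequence A: 74, 75, 76, 77 — adding 1 each time.
Subsequence B: 21, 28, 36, 45 — triangular numbers starting at T_6.
The 9th slot belongs to subsequence A; its 5th term is 78.

78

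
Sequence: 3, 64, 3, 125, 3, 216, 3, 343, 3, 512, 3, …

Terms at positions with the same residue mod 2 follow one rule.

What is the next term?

Positions 1, 3, 5, … form one subsequence and positions 2, 4, 6, … form another.
Subsequence A: 3, 3, 3, 3, 3, 3 (always 3).
Subsequence B: 64, 125, 216, 343, 512 (perfect cubes starting at 4³).
Position 12 → subsequence B, term 6 = 729.

729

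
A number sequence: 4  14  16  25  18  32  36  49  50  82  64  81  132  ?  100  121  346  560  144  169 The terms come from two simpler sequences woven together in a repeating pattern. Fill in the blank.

Positions follow the repeating pattern AABB; grouping by letter gives 2 tracks.
Track A = 4, 14, 18, 32, 50, 82, 132, ?, 346, 560: Fibonacci-style (each term is the sum of the two before it).
Track B = 16, 25, 36, 49, 64, 81, 100, 121, 144, 169: perfect squares starting at 4².
Filling track A at index 8 by its rule yields 214.

214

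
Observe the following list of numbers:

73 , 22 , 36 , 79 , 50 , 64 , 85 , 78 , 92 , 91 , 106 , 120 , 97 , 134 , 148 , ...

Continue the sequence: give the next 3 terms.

Positions follow the repeating pattern ABB; grouping by letter gives 2 tracks.
Subsequence A: 73, 79, 85, 91, 97. Arithmetic, step +6.
Subsequence B: 22, 36, 50, 64, 78, 92, 106, 120, 134, 148. Linear: a_n = 8 + 14·n.
The 16th slot belongs to subsequence A; its 6th term is 103.
Position 17 falls in subsequence B as its term 11, giving 162.
Position 18 → subsequence B, term 12 = 176.

103, 162, 176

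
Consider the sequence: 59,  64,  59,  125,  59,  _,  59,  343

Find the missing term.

Taking every 2nd term gives 2 separate tracks.
Subsequence A: 59, 59, 59, 59. Always 59.
Subsequence B: 64, 125, ?, 343. Perfect cubes starting at 4³.
So the missing entry in subsequence B is 216.

216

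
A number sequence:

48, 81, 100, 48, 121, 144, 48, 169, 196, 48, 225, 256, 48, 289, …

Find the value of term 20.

441

Positions follow the repeating pattern ABB; grouping by letter gives 2 tracks.
Track A is 48, 48, 48, 48, 48, which is the constant sequence 48.
Track B is 81, 100, 121, 144, 169, 196, 225, 256, 289, which is perfect squares starting at 9².
Position 20 falls in track B as its term 13, giving 441.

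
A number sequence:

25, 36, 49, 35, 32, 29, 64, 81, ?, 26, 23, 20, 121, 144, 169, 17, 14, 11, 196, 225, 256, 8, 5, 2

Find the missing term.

100

Positions follow the repeating pattern AAABBB; grouping by letter gives 2 tracks.
Subsequence A: 25, 36, 49, 64, 81, ?, 121, 144, 169, 196, 225, 256 — consecutive squares n² from n = 5.
Subsequence B: 35, 32, 29, 26, 23, 20, 17, 14, 11, 8, 5, 2 — arithmetic with common difference −3.
So the missing entry in subsequence A is 100.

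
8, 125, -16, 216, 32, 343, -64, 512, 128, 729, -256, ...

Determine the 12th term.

1000

The terms cycle through 2 interleaved subsequences.
Track A is 8, -16, 32, -64, 128, -256, which is geometric, ×-2 each step.
Track B is 125, 216, 343, 512, 729, which is perfect cubes starting at 5³.
Position 12 → track B, term 6 = 1000.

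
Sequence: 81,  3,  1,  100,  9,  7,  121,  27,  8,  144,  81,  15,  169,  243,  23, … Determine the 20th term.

2187

Split by position mod 3: positions 1, 4, 7, … form one track, and each other residue class forms its own.
Subsequence A = 81, 100, 121, 144, 169: perfect squares starting at 9².
Subsequence B = 3, 9, 27, 81, 243: powers 3^1, 3^2, 3^3, ….
Subsequence C = 1, 7, 8, 15, 23: each term equals the sum of the previous two.
The 20th slot belongs to subsequence B; its 7th term is 2187.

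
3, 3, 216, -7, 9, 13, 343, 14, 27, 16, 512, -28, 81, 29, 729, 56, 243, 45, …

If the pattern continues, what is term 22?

Read the sequence 4 terms at a time; column i is its own pattern.
Stream A: 3, 9, 27, 81, 243 (powers of 3).
Stream B: 3, 13, 16, 29, 45 (Fibonacci-style (each term is the sum of the two before it)).
Stream C: 216, 343, 512, 729 (the cubes 6³, 7³, 8³, …).
Stream D: -7, 14, -28, 56 (multiplying by -2 each time).
Position 22 falls in stream B as its term 6, giving 74.

74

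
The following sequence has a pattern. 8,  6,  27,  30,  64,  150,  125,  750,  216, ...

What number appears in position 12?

18750

Positions 1, 3, 5, … form one subsequence and positions 2, 4, 6, … form another.
Track A = 8, 27, 64, 125, 216: the cubes 2³, 3³, 4³, ….
Track B = 6, 30, 150, 750: multiplying by 5 each time.
Term 12 comes from track B (its 6th entry): 18750.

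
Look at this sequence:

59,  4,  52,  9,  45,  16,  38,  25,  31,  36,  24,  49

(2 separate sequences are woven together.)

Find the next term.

Split by position mod 2 into 2 tracks.
Track A: 59, 52, 45, 38, 31, 24. Linear: a_n = 66 − 7·n.
Track B: 4, 9, 16, 25, 36, 49. Consecutive squares n² from n = 2.
Term 13 comes from track A (its 7th entry): 17.

17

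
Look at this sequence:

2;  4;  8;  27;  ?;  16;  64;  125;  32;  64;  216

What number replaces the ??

8

Reading positions in blocks of 4 reveals the pattern AABB — 2 tracks woven together.
Track A: 2, 4, ?, 16, 32, 64. Powers 2^1, 2^2, 2^3, ….
Track B: 8, 27, 64, 125, 216. The cubes 2³, 3³, 4³, ….
Filling track A at index 3 by its rule yields 8.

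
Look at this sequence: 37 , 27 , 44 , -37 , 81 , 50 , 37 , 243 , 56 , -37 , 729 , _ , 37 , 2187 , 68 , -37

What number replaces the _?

62

Split by position mod 3: positions 1, 4, 7, … form one track, and each other residue class forms its own.
Subsequence A is 37, -37, 37, -37, 37, -37, which is alternating ±37.
Subsequence B is 27, 81, 243, 729, 2187, which is powers of 3.
Subsequence C is 44, 50, 56, ?, 68, which is adding 6 each time.
So the missing entry in subsequence C is 62.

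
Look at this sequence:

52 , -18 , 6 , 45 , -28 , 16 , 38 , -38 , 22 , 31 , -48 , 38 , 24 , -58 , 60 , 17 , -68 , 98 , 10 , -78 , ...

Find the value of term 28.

Taking every 3rd term gives 3 separate tracks.
Subsequence A: 52, 45, 38, 31, 24, 17, 10. Arithmetic, step −7.
Subsequence B: -18, -28, -38, -48, -58, -68, -78. Arithmetic, step −10.
Subsequence C: 6, 16, 22, 38, 60, 98. A Fibonacci-like recurrence a_n = a_{n-1} + a_{n-2}.
Position 28 falls in subsequence A as its term 10, giving -11.

-11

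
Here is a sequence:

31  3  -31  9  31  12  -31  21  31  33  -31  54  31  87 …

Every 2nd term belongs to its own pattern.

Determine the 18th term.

Positions 1, 3, 5, … form one subsequence and positions 2, 4, 6, … form another.
Stream A is 31, -31, 31, -31, 31, -31, 31, which is alternating ±31.
Stream B is 3, 9, 12, 21, 33, 54, 87, which is a Fibonacci-like recurrence a_n = a_{n-1} + a_{n-2}.
The 18th slot belongs to stream B; its 9th term is 228.

228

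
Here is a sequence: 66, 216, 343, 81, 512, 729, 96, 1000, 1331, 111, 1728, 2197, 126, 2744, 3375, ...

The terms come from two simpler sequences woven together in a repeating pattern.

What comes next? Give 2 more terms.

141, 4096

Reading positions in blocks of 3 reveals the pattern ABB — 2 tracks woven together.
Track A: 66, 81, 96, 111, 126 — linear: a_n = 51 + 15·n.
Track B: 216, 343, 512, 729, 1000, 1331, 1728, 2197, 2744, 3375 — perfect cubes starting at 6³.
Position 16 falls in track A as its term 6, giving 141.
Term 17 comes from track B (its 11th entry): 4096.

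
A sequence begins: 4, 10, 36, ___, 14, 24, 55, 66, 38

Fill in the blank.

45

Reading positions in blocks of 4 reveals the pattern AABB — 2 tracks woven together.
Track A: 4, 10, 14, 24, 38 (a Fibonacci-like recurrence a_n = a_{n-1} + a_{n-2}).
Track B: 36, ?, 55, 66 (triangular numbers starting at T_8).
The gap is track B's term 2; the rule gives 45.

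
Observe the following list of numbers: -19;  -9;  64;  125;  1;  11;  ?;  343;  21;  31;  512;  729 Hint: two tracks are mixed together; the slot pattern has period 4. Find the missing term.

Reading positions in blocks of 4 reveals the pattern AABB — 2 tracks woven together.
Subsequence A: -19, -9, 1, 11, 21, 31. Arithmetic, step +10.
Subsequence B: 64, 125, ?, 343, 512, 729. The cubes 4³, 5³, 6³, ….
So the missing entry in subsequence B is 216.

216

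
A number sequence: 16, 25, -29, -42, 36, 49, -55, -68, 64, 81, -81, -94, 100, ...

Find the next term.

121

Positions follow the repeating pattern AABB; grouping by letter gives 2 tracks.
Track A: 16, 25, 36, 49, 64, 81, 100. Perfect squares starting at 4².
Track B: -29, -42, -55, -68, -81, -94. Arithmetic, step −13.
Position 14 falls in track A as its term 8, giving 121.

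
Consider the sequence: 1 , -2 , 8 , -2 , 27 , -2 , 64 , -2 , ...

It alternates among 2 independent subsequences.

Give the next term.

125

Taking every 2nd term gives 2 separate tracks.
Track A: 1, 8, 27, 64 (consecutive cubes n³ from n = 1).
Track B: -2, -2, -2, -2 (constant -2).
The 9th slot belongs to track A; its 5th term is 125.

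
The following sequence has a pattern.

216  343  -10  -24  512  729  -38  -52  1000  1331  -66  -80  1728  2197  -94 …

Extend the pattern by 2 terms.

Positions follow the repeating pattern AABB; grouping by letter gives 2 tracks.
Subsequence A is 216, 343, 512, 729, 1000, 1331, 1728, 2197, which is perfect cubes starting at 6³.
Subsequence B is -10, -24, -38, -52, -66, -80, -94, which is linear: a_n = 4 − 14·n.
Position 16 falls in subsequence B as its term 8, giving -108.
The 17th slot belongs to subsequence A; its 9th term is 2744.

-108, 2744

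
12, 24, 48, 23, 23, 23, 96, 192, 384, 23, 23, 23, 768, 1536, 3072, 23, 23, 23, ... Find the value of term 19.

Reading positions in blocks of 6 reveals the pattern AAABBB — 2 tracks woven together.
Subsequence A: 12, 24, 48, 96, 192, 384, 768, 1536, 3072 — a geometric progression (common ratio 2).
Subsequence B: 23, 23, 23, 23, 23, 23, 23, 23, 23 — the constant sequence 23.
Position 19 falls in subsequence A as its term 10, giving 6144.

6144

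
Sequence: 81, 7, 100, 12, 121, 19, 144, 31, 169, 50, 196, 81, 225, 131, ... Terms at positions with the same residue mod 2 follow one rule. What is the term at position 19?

324

Odd-indexed and even-indexed terms follow separate rules.
Track A = 81, 100, 121, 144, 169, 196, 225: consecutive squares n² from n = 9.
Track B = 7, 12, 19, 31, 50, 81, 131: Fibonacci-style (each term is the sum of the two before it).
Position 19 falls in track A as its term 10, giving 324.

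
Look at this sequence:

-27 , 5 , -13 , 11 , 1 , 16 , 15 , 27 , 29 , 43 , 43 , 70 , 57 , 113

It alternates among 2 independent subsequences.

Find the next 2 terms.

71, 183

Taking every 2nd term gives 2 separate tracks.
Stream A = -27, -13, 1, 15, 29, 43, 57: arithmetic, step +14.
Stream B = 5, 11, 16, 27, 43, 70, 113: each term equals the sum of the previous two.
Position 15 falls in stream A as its term 8, giving 71.
Position 16 falls in stream B as its term 8, giving 183.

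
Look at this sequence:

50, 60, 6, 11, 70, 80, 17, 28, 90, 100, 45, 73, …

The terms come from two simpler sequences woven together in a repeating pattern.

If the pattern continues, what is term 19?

Positions follow the repeating pattern AABB; grouping by letter gives 2 tracks.
Track A = 50, 60, 70, 80, 90, 100: adding 10 each time.
Track B = 6, 11, 17, 28, 45, 73: a Fibonacci-like recurrence a_n = a_{n-1} + a_{n-2}.
The 19th slot belongs to track B; its 9th term is 309.

309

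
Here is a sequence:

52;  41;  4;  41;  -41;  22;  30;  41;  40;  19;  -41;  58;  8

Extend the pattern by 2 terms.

41, 76

Read the sequence 3 terms at a time; column i is its own pattern.
Subsequence A is 52, 41, 30, 19, 8, which is linear: a_n = 63 − 11·n.
Subsequence B is 41, -41, 41, -41, which is the oscillation 41·(−1)^(n+1).
Subsequence C is 4, 22, 40, 58, which is adding 18 each time.
Term 14 comes from subsequence B (its 5th entry): 41.
The 15th slot belongs to subsequence C; its 5th term is 76.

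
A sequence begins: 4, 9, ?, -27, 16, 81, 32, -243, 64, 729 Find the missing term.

8

Odd-indexed and even-indexed terms follow separate rules.
Subsequence A: 4, ?, 16, 32, 64 (successive powers of 2).
Subsequence B: 9, -27, 81, -243, 729 (geometric with ratio -3).
The gap is subsequence A's term 2; the rule gives 8.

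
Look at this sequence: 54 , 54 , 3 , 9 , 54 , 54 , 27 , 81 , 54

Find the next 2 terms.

54, 243

Reading positions in blocks of 4 reveals the pattern AABB — 2 tracks woven together.
Track A is 54, 54, 54, 54, 54, which is constant 54.
Track B is 3, 9, 27, 81, which is successive powers of 3.
Position 10 falls in track A as its term 6, giving 54.
Position 11 falls in track B as its term 5, giving 243.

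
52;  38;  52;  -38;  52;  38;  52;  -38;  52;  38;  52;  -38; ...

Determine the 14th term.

38

Odd-indexed and even-indexed terms follow separate rules.
Subsequence A: 52, 52, 52, 52, 52, 52. Always 52.
Subsequence B: 38, -38, 38, -38, 38, -38. The oscillation 38·(−1)^(n+1).
The 14th slot belongs to subsequence B; its 7th term is 38.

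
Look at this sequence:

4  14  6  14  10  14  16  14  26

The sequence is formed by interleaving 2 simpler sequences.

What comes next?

Split by position mod 2 into 2 tracks.
Stream A: 4, 6, 10, 16, 26. Fibonacci-style (each term is the sum of the two before it).
Stream B: 14, 14, 14, 14. Constant 14.
Position 10 falls in stream B as its term 5, giving 14.

14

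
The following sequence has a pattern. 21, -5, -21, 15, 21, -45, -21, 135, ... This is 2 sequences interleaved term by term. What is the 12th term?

Split by position mod 2 into 2 tracks.
Track A is 21, -21, 21, -21, which is the oscillation 21·(−1)^(n+1).
Track B is -5, 15, -45, 135, which is geometric with ratio -3.
Position 12 falls in track B as its term 6, giving 1215.

1215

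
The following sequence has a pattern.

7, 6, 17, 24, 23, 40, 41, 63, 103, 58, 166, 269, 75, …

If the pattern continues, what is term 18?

Reading positions in blocks of 3 reveals the pattern ABB — 2 tracks woven together.
Track A is 7, 24, 41, 58, 75, which is adding 17 each time.
Track B is 6, 17, 23, 40, 63, 103, 166, 269, which is Fibonacci-style (each term is the sum of the two before it).
Position 18 → track B, term 12 = 1843.

1843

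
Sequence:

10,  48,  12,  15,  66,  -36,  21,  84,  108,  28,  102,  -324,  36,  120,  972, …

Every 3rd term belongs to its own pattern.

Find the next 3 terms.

45, 138, -2916

Taking every 3rd term gives 3 separate tracks.
Track A = 10, 15, 21, 28, 36: triangular numbers n(n+1)/2 for n = 4, 5, ….
Track B = 48, 66, 84, 102, 120: linear: a_n = 30 + 18·n.
Track C = 12, -36, 108, -324, 972: a geometric progression (common ratio -3).
Position 16 → track A, term 6 = 45.
Position 17 falls in track B as its term 6, giving 138.
Position 18 falls in track C as its term 6, giving -2916.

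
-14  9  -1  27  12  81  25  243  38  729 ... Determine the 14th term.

6561

Taking every 2nd term gives 2 separate tracks.
Subsequence A: -14, -1, 12, 25, 38 (adding 13 each time).
Subsequence B: 9, 27, 81, 243, 729 (multiplying by 3 each time).
Position 14 falls in subsequence B as its term 7, giving 6561.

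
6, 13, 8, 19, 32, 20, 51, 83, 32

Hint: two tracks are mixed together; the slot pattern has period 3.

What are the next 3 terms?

Reading positions in blocks of 3 reveals the pattern AAB — 2 tracks woven together.
Stream A: 6, 13, 19, 32, 51, 83 (each term equals the sum of the previous two).
Stream B: 8, 20, 32 (linear: a_n = -4 + 12·n).
Term 10 comes from stream A (its 7th entry): 134.
The 11th slot belongs to stream A; its 8th term is 217.
Position 12 falls in stream B as its term 4, giving 44.

134, 217, 44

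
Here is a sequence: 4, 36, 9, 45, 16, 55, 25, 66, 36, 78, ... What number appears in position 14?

Odd-indexed and even-indexed terms follow separate rules.
Track A: 4, 9, 16, 25, 36 (perfect squares starting at 2²).
Track B: 36, 45, 55, 66, 78 (triangular numbers starting at T_8).
Term 14 comes from track B (its 7th entry): 105.

105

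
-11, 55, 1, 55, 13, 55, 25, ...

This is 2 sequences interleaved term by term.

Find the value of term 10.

Positions 1, 3, 5, … form one subsequence and positions 2, 4, 6, … form another.
Subsequence A: -11, 1, 13, 25. Linear: a_n = -23 + 12·n.
Subsequence B: 55, 55, 55. Constant 55.
Position 10 falls in subsequence B as its term 5, giving 55.

55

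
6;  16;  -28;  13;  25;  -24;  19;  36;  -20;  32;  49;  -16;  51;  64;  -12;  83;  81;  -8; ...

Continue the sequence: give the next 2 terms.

134, 100

Split by position mod 3 into 3 tracks.
Stream A: 6, 13, 19, 32, 51, 83 — a Fibonacci-like recurrence a_n = a_{n-1} + a_{n-2}.
Stream B: 16, 25, 36, 49, 64, 81 — the squares 4², 5², 6², ….
Stream C: -28, -24, -20, -16, -12, -8 — adding 4 each time.
Term 19 comes from stream A (its 7th entry): 134.
The 20th slot belongs to stream B; its 7th term is 100.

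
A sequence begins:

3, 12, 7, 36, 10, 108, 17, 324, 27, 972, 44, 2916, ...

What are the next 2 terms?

Split by position mod 2 into 2 tracks.
Track A: 3, 7, 10, 17, 27, 44 (Fibonacci-style (each term is the sum of the two before it)).
Track B: 12, 36, 108, 324, 972, 2916 (a geometric progression (common ratio 3)).
Position 13 falls in track A as its term 7, giving 71.
Position 14 → track B, term 7 = 8748.

71, 8748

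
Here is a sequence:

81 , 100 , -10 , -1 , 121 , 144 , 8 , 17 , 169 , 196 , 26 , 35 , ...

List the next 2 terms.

Positions follow the repeating pattern AABB; grouping by letter gives 2 tracks.
Track A: 81, 100, 121, 144, 169, 196 (perfect squares starting at 9²).
Track B: -10, -1, 8, 17, 26, 35 (linear: a_n = -19 + 9·n).
Position 13 → track A, term 7 = 225.
Term 14 comes from track A (its 8th entry): 256.

225, 256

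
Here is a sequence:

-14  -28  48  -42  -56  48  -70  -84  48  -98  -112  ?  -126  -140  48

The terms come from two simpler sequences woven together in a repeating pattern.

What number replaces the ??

48

The slot pattern repeats as AAB (period 3), so there are 2 interleaved tracks.
Stream A: -14, -28, -42, -56, -70, -84, -98, -112, -126, -140. Subtracting 14 each time.
Stream B: 48, 48, 48, ?, 48. The constant sequence 48.
So the missing entry in stream B is 48.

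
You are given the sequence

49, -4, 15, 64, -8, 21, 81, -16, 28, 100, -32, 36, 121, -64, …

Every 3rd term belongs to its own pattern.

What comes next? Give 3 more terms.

Taking every 3rd term gives 3 separate tracks.
Track A: 49, 64, 81, 100, 121. The squares 7², 8², 9², ….
Track B: -4, -8, -16, -32, -64. A geometric progression (common ratio 2).
Track C: 15, 21, 28, 36. Triangular numbers starting at T_5.
Position 15 → track C, term 5 = 45.
Position 16 falls in track A as its term 6, giving 144.
Term 17 comes from track B (its 6th entry): -128.

45, 144, -128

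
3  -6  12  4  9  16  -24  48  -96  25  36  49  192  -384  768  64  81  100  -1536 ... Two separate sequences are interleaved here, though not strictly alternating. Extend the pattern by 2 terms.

Reading positions in blocks of 6 reveals the pattern AAABBB — 2 tracks woven together.
Track A is 3, -6, 12, -24, 48, -96, 192, -384, 768, -1536, which is geometric, ×-2 each step.
Track B is 4, 9, 16, 25, 36, 49, 64, 81, 100, which is the squares 2², 3², 4², ….
Term 20 comes from track A (its 11th entry): 3072.
Position 21 → track A, term 12 = -6144.

3072, -6144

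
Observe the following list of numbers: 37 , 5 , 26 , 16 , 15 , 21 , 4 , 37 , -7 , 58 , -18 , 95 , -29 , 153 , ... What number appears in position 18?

401

Odd-indexed and even-indexed terms follow separate rules.
Stream A is 37, 26, 15, 4, -7, -18, -29, which is linear: a_n = 48 − 11·n.
Stream B is 5, 16, 21, 37, 58, 95, 153, which is a Fibonacci-like recurrence a_n = a_{n-1} + a_{n-2}.
Position 18 → stream B, term 9 = 401.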